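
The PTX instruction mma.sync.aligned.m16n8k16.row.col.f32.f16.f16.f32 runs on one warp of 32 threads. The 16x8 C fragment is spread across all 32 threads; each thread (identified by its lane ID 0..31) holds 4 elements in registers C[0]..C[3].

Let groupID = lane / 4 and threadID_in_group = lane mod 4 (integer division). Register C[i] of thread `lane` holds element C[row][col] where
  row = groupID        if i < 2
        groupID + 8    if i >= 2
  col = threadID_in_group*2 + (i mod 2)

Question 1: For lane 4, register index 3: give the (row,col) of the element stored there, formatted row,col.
9,1

L=4⇒gr=4>>2=1, th=4&3=0
[3]⇒row 1+8=9  col 0·2+1=1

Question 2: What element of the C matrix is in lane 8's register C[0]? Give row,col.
2,0

L=8->gid=8>>2=2, tid=8&3=0
[0]->row 2+0=2  col 0·2+0=0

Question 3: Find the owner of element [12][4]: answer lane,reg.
18,2

r: 12->gid=4,r8=1  c: 4->tid=2,i&1=0
L=4*4+2=18  i=1*2+0=2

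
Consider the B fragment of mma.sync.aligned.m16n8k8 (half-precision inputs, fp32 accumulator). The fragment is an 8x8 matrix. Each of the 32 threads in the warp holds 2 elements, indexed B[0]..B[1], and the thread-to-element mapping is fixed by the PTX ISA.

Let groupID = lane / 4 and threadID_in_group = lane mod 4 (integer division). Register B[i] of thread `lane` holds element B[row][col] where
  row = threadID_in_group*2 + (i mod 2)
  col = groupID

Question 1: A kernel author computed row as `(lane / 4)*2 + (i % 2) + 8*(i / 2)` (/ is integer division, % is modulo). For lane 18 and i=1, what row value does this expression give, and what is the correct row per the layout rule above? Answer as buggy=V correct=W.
`(lane / 4)*2 + (i % 2) + 8*(i / 2)`[18,1]->9
lane 18->18/4=4, 18 mod 4=2
i=1  r:2·2+1->5  c:4
row: 9 vs 5

buggy=9 correct=5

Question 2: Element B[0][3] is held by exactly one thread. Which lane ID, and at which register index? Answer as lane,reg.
12,0

c=3→G=3  r=0→T=0,p=0
L=3*4+0=12  i=0=0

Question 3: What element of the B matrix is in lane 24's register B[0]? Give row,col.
24: gid=6,tid=0
[0] (0*2+0,6) = (0,6)

0,6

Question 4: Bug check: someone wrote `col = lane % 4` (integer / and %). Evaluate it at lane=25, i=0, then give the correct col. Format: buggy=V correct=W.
buggy=1 correct=6

`lane % 4`[25,0]->1
lane 25->25/4=6, 25 mod 4=1
i=0  r:2·1+0->2  c:6
col: 1 vs 6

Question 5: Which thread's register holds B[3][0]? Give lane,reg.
c=0→G=0  r=3→T=1,p=1
L=0*4+1=1  i=1=1

1,1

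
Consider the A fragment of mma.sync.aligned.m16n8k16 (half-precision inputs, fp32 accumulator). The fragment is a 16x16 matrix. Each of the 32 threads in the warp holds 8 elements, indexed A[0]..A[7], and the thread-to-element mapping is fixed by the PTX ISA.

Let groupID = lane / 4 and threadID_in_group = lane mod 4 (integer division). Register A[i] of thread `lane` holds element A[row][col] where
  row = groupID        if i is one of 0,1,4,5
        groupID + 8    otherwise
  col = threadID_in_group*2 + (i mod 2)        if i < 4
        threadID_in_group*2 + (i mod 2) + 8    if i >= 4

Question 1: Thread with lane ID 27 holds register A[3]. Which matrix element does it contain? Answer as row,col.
lane 27→27/4=6, 27 mod 4=3
i=3  r:6+8→14  c:2·3+1+0→7

14,7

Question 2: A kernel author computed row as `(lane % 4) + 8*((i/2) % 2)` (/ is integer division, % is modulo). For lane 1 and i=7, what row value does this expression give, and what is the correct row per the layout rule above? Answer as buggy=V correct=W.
buggy=9 correct=8

`(lane % 4) + 8*((i/2) % 2)`[1,7]->9
lane 1: gid=0 (1/4), tid=1 (1%4)
i=7: r=0+8=8, c=1*2+1+8=11
row: 9 vs 8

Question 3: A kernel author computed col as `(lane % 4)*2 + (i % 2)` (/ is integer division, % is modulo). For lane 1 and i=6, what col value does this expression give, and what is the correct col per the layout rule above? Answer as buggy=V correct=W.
`(lane % 4)*2 + (i % 2)`[1,6]→2
lane 1: G=0 (1/4), T=1 (1%4)
i=6: r=0+8=8, c=1*2+0+8=10
col: 2 vs 10

buggy=2 correct=10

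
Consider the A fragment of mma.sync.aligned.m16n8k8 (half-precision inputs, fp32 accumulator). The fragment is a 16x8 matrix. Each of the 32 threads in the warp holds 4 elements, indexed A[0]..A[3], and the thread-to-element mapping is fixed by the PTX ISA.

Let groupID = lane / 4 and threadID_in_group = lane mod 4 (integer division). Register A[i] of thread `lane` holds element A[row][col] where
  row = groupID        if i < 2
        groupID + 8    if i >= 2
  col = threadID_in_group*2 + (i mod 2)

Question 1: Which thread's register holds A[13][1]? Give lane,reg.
r=13⇒gr=5,Rb=1  c=1⇒th=0,odd=1
L=5*4+0=20  i=1*2+1=3

20,3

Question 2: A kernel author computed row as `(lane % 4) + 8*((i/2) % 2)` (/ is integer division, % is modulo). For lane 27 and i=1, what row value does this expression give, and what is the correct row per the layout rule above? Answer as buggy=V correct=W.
buggy=3 correct=6

`(lane % 4) + 8*((i/2) % 2)`[27,1]->3
L=27->gid=27>>2=6, tid=27&3=3
[1]->row 6+0=6  col 3·2+1=7
row: 3 vs 6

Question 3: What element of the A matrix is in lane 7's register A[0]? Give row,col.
7: G=1,T=3
[0] (1+0,3*2+0) = (1,6)

1,6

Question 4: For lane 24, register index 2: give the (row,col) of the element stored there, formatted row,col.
14,0

lane 24: grp=6 (24/4), tig=0 (24%4)
i=2: r=6+8=14, c=0*2+0=0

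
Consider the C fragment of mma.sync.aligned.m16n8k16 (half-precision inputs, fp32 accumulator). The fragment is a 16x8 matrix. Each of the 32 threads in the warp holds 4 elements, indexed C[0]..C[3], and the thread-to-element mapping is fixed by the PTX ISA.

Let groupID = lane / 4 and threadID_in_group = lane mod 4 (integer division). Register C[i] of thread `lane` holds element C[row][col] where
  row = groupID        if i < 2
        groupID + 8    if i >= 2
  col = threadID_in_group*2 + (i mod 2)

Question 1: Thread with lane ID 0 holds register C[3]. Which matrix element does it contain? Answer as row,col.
lane 0⇒0/4=0, 0 mod 4=0
i=3  r:0+8⇒8  c:2·0+1⇒1

8,1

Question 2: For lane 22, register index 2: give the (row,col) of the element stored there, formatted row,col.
13,4

lane 22->22/4=5, 22 mod 4=2
i=2  r:5+8->13  c:2·2+0->4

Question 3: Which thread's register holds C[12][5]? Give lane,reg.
18,3

r:12=>grp=4,rB=1  c:5=>tig=2,lo=1
L=4*4+2=18  i=1*2+1=3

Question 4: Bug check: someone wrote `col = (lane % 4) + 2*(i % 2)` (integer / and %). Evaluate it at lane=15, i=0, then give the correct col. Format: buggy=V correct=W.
`(lane % 4) + 2*(i % 2)`[15,0]⇒3
lane 15⇒15/4=3, 15 mod 4=3
i=0  r:3+0⇒3  c:2·3+0⇒6
col: 3 vs 6

buggy=3 correct=6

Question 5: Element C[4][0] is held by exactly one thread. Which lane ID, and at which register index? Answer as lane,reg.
16,0

r: 4->gid=4,r8=0  c: 0->tid=0,i&1=0
L=4*4+0=16  i=0*2+0=0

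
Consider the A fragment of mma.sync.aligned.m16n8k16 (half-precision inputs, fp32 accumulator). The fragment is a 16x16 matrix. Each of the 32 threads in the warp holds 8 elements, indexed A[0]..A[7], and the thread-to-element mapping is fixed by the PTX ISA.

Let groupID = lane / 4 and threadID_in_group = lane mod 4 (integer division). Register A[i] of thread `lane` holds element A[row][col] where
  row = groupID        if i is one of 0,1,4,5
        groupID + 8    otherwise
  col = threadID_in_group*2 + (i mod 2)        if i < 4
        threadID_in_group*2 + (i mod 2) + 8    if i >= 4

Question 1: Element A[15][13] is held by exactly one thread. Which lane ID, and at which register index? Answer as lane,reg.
30,7

r: 15->gid=7,r8=1  c: 13->c8=1,tid=2,i&1=1
L=7*4+2=30  i=1*4+1*2+1=7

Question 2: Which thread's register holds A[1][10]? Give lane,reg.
5,4

r: 1->gid=1,r8=0  c: 10->c8=1,tid=1,i&1=0
L=1*4+1=5  i=1*4+0*2+0=4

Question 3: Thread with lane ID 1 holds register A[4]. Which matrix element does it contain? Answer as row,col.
0,10

1: G=0,T=1
[4] (0+0,1*2+0+8) = (0,10)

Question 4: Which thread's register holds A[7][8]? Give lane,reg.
28,4

r=7→G=7,rhi=0  c=8→chi=1,T=0,p=0
L=7*4+0=28  i=1*4+0*2+0=4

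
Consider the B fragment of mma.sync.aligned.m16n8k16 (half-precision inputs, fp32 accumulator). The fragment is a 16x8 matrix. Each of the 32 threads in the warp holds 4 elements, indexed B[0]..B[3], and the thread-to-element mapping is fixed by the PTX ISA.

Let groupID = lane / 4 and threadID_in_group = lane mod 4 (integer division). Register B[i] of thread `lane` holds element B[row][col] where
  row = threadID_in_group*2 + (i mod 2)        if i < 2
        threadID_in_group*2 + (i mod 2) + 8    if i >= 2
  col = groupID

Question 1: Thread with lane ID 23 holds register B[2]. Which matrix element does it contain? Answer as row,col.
lane 23->23/4=5, 23 mod 4=3
i=2  r:2·3+0+8->14  c:5

14,5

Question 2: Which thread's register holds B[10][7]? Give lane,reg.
29,2

c=7->g=7  r=10->rb=1,t=1,b0=0
L=7*4+1=29  i=1*2+0=2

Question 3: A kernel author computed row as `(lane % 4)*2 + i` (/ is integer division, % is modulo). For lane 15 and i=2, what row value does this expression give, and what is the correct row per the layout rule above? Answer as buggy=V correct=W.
`(lane % 4)*2 + i`[15,2]->8
lane 15->15/4=3, 15 mod 4=3
i=2  r:2·3+0+8->14  c:3
row: 8 vs 14

buggy=8 correct=14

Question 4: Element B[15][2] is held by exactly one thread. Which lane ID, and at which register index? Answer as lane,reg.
c: 2->gid=2  r: 15->r8=1,tid=3,i&1=1
L=2*4+3=11  i=1*2+1=3

11,3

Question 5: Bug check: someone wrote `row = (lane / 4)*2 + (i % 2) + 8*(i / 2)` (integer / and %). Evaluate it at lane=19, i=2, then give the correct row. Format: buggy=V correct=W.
buggy=16 correct=14

`(lane / 4)*2 + (i % 2) + 8*(i / 2)`[19,2]->16
lane 19: gid=4 (19/4), tid=3 (19%4)
i=2: r=3*2+0+8=14, c=gid=4
row: 16 vs 14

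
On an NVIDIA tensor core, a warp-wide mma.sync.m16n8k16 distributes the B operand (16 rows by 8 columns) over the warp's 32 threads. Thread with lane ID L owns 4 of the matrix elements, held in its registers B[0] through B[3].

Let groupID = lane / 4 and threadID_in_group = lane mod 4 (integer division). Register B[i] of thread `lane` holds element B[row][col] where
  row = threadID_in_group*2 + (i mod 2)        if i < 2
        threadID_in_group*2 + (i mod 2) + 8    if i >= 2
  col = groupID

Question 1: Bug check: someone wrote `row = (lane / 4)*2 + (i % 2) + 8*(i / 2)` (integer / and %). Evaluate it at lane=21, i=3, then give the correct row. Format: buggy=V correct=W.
buggy=19 correct=11

`(lane / 4)*2 + (i % 2) + 8*(i / 2)`[21,3]->19
lane 21->21/4=5, 21 mod 4=1
i=3  r:2·1+1+8->11  c:5
row: 19 vs 11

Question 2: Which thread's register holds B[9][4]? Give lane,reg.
16,3

c:4=>grp=4  r:9=>rB=1,tig=0,lo=1
L=4*4+0=16  i=1*2+1=3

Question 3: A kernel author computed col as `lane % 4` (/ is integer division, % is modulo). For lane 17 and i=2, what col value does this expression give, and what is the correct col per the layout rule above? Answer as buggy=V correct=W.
buggy=1 correct=4

`lane % 4`[17,2]⇒1
17: gr=4,th=1
[2] (1*2+0+8,4) = (10,4)
col: 1 vs 4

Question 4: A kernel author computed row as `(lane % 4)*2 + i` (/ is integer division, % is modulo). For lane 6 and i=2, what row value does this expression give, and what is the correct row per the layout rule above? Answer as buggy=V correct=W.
buggy=6 correct=12

`(lane % 4)*2 + i`[6,2]=>6
6: grp=1,tig=2
[2] (2*2+0+8,1) = (12,1)
row: 6 vs 12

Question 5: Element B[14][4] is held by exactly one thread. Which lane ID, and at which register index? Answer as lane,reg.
c=4⇒gr=4  r=14⇒Rb=1,th=3,odd=0
L=4*4+3=19  i=1*2+0=2

19,2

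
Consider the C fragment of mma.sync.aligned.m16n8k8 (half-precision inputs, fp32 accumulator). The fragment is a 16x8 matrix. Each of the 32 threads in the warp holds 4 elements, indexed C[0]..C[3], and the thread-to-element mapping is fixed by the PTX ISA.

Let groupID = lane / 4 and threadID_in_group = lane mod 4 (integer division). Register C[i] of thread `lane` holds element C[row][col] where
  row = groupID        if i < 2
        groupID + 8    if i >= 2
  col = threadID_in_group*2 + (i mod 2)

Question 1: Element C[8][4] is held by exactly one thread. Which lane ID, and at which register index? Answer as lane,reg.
r=8⇒gr=0,Rb=1  c=4⇒th=2,odd=0
L=0*4+2=2  i=1*2+0=2

2,2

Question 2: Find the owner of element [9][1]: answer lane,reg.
4,3

r: 9->gid=1,r8=1  c: 1->tid=0,i&1=1
L=1*4+0=4  i=1*2+1=3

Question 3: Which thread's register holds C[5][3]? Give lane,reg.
r=5→G=5,rhi=0  c=3→T=1,p=1
L=5*4+1=21  i=0*2+1=1

21,1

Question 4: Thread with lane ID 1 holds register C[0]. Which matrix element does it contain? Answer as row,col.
1: g=0,t=1
[0] (0+0,1*2+0) = (0,2)

0,2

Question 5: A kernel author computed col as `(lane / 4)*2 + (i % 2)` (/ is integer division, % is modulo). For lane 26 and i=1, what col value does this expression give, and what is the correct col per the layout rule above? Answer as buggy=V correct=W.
buggy=13 correct=5

`(lane / 4)*2 + (i % 2)`[26,1]→13
lane 26: G=6 (26/4), T=2 (26%4)
i=1: r=6+0=6, c=2*2+1=5
col: 13 vs 5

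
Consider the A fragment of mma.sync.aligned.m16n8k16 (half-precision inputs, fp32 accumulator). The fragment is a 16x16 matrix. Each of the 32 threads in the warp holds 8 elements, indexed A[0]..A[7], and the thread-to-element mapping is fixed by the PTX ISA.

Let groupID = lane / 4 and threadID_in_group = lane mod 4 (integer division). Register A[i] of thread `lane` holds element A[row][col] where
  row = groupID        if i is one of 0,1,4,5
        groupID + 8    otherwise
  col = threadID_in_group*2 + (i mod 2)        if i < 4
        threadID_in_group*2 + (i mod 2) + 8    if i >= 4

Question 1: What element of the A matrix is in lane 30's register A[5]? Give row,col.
7,13

L=30->g=30>>2=7, t=30&3=2
[5]->row 7+0=7  col 2·2+1+8=13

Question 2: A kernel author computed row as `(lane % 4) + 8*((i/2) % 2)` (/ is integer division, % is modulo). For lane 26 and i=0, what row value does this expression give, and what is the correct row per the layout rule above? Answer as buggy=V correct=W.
buggy=2 correct=6

`(lane % 4) + 8*((i/2) % 2)`[26,0]→2
L=26→G=26>>2=6, T=26&3=2
[0]→row 6+0=6  col 2·2+0+0=4
row: 2 vs 6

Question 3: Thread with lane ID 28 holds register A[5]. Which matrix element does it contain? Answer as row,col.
7,9

lane 28->28/4=7, 28 mod 4=0
i=5  r:7+0->7  c:2·0+1+8->9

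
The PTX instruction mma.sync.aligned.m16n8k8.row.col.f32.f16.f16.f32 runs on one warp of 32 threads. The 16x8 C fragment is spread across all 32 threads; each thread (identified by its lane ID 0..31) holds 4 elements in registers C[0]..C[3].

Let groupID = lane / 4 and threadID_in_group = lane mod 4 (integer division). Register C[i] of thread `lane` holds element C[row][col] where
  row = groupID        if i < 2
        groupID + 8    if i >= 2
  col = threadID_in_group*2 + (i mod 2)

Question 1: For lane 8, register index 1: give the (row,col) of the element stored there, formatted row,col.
2,1

8: gr=2,th=0
[1] (2+0,0*2+1) = (2,1)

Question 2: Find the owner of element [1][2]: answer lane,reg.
5,0

r:1=>grp=1,rB=0  c:2=>tig=1,lo=0
L=1*4+1=5  i=0*2+0=0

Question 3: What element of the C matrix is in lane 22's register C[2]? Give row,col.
lane 22->22/4=5, 22 mod 4=2
i=2  r:5+8->13  c:2·2+0->4

13,4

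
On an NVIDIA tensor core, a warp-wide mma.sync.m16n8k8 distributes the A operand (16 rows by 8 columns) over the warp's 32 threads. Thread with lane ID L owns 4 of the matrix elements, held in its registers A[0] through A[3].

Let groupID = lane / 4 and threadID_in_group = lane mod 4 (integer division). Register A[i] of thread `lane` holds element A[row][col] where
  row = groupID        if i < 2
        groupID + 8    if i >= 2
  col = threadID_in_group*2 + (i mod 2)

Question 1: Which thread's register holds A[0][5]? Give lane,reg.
2,1

r=0->g=0,rb=0  c=5->t=2,b0=1
L=0*4+2=2  i=0*2+1=1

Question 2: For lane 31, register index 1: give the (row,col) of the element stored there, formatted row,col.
lane 31: g=7 (31/4), t=3 (31%4)
i=1: r=7+0=7, c=3*2+1=7

7,7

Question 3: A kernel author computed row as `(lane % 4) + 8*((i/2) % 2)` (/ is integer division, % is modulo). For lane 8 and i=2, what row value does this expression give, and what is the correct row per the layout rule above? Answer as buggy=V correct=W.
`(lane % 4) + 8*((i/2) % 2)`[8,2]⇒8
lane 8⇒8/4=2, 8 mod 4=0
i=2  r:2+8⇒10  c:2·0+0⇒0
row: 8 vs 10

buggy=8 correct=10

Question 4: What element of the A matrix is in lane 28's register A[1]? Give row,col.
lane 28->28/4=7, 28 mod 4=0
i=1  r:7+0->7  c:2·0+1->1

7,1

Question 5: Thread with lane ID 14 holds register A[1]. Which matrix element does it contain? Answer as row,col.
lane 14->14/4=3, 14 mod 4=2
i=1  r:3+0->3  c:2·2+1->5

3,5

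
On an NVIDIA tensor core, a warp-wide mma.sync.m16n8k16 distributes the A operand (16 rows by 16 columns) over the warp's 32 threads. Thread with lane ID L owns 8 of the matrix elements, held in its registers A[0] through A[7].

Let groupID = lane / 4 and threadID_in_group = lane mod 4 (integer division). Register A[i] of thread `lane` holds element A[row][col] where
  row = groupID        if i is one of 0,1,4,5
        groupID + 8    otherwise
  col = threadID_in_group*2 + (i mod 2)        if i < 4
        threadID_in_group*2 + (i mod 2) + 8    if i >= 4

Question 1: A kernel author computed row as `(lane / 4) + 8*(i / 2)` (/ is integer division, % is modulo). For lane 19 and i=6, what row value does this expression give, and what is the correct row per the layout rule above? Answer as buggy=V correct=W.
buggy=28 correct=12

`(lane / 4) + 8*(i / 2)`[19,6]->28
L=19->gid=19>>2=4, tid=19&3=3
[6]->row 4+8=12  col 3·2+0+8=14
row: 28 vs 12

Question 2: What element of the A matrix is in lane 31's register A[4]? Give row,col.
31: g=7,t=3
[4] (7+0,3*2+0+8) = (7,14)

7,14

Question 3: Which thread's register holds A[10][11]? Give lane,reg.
9,7

r=10⇒gr=2,Rb=1  c=11⇒Cb=1,th=1,odd=1
L=2*4+1=9  i=1*4+1*2+1=7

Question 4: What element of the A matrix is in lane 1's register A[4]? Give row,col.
lane 1: gid=0 (1/4), tid=1 (1%4)
i=4: r=0+0=0, c=1*2+0+8=10

0,10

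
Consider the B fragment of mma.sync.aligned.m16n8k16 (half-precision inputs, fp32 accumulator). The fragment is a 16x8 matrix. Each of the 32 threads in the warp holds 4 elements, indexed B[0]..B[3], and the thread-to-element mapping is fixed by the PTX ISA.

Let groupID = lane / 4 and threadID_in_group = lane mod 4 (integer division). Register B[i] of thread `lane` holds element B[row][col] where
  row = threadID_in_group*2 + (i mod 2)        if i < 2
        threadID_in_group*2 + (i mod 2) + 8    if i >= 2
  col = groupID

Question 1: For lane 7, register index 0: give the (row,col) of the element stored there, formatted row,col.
6,1

lane 7=>7/4=1, 7 mod 4=3
i=0  r:2·3+0+0=>6  c:1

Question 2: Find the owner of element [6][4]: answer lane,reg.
c=4->g=4  r=6->rb=0,t=3,b0=0
L=4*4+3=19  i=0*2+0=0

19,0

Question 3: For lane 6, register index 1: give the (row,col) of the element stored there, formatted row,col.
lane 6→6/4=1, 6 mod 4=2
i=1  r:2·2+1+0→5  c:1

5,1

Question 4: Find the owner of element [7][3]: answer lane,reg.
15,1

c:3=>grp=3  r:7=>rB=0,tig=3,lo=1
L=3*4+3=15  i=0*2+1=1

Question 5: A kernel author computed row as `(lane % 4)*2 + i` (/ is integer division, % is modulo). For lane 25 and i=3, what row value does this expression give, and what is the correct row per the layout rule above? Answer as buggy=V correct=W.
buggy=5 correct=11

`(lane % 4)*2 + i`[25,3]->5
lane 25: gid=6 (25/4), tid=1 (25%4)
i=3: r=1*2+1+8=11, c=gid=6
row: 5 vs 11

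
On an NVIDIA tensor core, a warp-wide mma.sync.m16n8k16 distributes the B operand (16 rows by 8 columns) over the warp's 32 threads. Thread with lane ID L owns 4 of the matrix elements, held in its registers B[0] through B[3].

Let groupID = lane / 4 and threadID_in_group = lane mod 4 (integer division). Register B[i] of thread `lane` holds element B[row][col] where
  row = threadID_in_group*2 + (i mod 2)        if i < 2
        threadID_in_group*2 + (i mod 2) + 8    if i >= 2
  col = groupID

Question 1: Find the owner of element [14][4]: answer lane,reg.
c=4→G=4  r=14→rhi=1,T=3,p=0
L=4*4+3=19  i=1*2+0=2

19,2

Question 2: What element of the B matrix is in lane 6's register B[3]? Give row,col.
13,1

lane 6: gid=1 (6/4), tid=2 (6%4)
i=3: r=2*2+1+8=13, c=gid=1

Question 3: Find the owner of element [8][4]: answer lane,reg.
c: 4->gid=4  r: 8->r8=1,tid=0,i&1=0
L=4*4+0=16  i=1*2+0=2

16,2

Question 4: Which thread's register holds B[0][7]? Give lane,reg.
28,0

c=7→G=7  r=0→rhi=0,T=0,p=0
L=7*4+0=28  i=0*2+0=0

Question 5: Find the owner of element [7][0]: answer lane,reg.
3,1

c=0⇒gr=0  r=7⇒Rb=0,th=3,odd=1
L=0*4+3=3  i=0*2+1=1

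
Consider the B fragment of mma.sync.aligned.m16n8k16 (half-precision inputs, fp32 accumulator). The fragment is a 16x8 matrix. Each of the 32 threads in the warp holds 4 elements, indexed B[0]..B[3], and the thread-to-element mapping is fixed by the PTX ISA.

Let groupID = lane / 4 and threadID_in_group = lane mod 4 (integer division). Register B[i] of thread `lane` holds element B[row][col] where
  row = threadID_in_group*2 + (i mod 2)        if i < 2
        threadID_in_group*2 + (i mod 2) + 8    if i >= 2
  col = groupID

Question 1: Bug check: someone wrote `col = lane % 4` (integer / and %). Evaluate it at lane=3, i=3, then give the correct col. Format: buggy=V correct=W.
buggy=3 correct=0

`lane % 4`[3,3]->3
3: gid=0,tid=3
[3] (3*2+1+8,0) = (15,0)
col: 3 vs 0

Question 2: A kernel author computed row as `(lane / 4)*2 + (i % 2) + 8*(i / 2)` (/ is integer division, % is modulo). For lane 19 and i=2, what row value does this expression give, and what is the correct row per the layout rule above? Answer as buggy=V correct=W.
`(lane / 4)*2 + (i % 2) + 8*(i / 2)`[19,2]⇒16
19: gr=4,th=3
[2] (3*2+0+8,4) = (14,4)
row: 16 vs 14

buggy=16 correct=14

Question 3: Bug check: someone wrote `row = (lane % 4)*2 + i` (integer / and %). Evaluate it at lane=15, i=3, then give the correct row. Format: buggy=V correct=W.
buggy=9 correct=15

`(lane % 4)*2 + i`[15,3]=>9
L=15=>grp=15>>2=3, tig=15&3=3
[3]=>row 3·2+1+8=15  col grp=3
row: 9 vs 15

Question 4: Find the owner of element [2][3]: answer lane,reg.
c:3=>grp=3  r:2=>rB=0,tig=1,lo=0
L=3*4+1=13  i=0*2+0=0

13,0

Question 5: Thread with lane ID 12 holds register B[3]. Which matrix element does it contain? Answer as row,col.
lane 12->12/4=3, 12 mod 4=0
i=3  r:2·0+1+8->9  c:3

9,3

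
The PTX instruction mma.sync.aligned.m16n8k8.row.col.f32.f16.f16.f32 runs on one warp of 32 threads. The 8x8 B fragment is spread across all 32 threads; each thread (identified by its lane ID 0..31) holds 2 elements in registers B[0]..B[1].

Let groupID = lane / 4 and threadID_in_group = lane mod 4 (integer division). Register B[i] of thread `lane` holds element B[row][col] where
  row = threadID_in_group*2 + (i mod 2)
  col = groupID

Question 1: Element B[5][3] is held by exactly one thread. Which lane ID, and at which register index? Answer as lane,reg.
14,1

c=3->g=3  r=5->t=2,b0=1
L=3*4+2=14  i=1=1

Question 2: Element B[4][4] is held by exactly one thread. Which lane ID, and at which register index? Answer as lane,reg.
c:4=>grp=4  r:4=>tig=2,lo=0
L=4*4+2=18  i=0=0

18,0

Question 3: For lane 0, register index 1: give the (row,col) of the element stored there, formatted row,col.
1,0

0: gid=0,tid=0
[1] (0*2+1,0) = (1,0)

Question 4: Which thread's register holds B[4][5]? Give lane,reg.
c=5→G=5  r=4→T=2,p=0
L=5*4+2=22  i=0=0

22,0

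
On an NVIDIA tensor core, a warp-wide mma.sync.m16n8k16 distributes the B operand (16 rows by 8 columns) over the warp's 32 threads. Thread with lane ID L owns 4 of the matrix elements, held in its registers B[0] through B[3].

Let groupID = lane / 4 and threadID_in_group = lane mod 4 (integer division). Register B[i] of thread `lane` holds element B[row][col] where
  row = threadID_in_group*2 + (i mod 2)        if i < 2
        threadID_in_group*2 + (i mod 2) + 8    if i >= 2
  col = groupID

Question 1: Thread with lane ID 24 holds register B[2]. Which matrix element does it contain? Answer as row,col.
lane 24->24/4=6, 24 mod 4=0
i=2  r:2·0+0+8->8  c:6

8,6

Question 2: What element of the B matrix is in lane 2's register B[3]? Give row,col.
13,0

lane 2: G=0 (2/4), T=2 (2%4)
i=3: r=2*2+1+8=13, c=G=0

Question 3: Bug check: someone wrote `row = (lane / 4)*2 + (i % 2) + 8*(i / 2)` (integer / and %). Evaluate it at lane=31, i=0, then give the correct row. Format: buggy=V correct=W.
`(lane / 4)*2 + (i % 2) + 8*(i / 2)`[31,0]->14
31: gid=7,tid=3
[0] (3*2+0+0,7) = (6,7)
row: 14 vs 6

buggy=14 correct=6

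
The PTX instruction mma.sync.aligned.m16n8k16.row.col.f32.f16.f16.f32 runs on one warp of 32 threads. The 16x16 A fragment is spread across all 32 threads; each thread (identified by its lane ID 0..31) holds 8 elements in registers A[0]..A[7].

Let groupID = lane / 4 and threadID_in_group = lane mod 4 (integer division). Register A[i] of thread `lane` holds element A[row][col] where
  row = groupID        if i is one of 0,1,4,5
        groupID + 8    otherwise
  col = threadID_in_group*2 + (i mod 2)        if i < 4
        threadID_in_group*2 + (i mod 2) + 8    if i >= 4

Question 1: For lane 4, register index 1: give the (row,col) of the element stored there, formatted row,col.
lane 4: gid=1 (4/4), tid=0 (4%4)
i=1: r=1+0=1, c=0*2+1+0=1

1,1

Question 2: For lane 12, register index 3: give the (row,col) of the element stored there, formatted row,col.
11,1

L=12->g=12>>2=3, t=12&3=0
[3]->row 3+8=11  col 0·2+1+0=1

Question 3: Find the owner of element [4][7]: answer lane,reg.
19,1

r:4=>grp=4,rB=0  c:7=>cB=0,tig=3,lo=1
L=4*4+3=19  i=0*4+0*2+1=1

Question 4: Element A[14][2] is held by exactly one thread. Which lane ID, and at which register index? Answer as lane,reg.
r=14⇒gr=6,Rb=1  c=2⇒Cb=0,th=1,odd=0
L=6*4+1=25  i=0*4+1*2+0=2

25,2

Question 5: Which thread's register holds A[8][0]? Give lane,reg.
r: 8->gid=0,r8=1  c: 0->c8=0,tid=0,i&1=0
L=0*4+0=0  i=0*4+1*2+0=2

0,2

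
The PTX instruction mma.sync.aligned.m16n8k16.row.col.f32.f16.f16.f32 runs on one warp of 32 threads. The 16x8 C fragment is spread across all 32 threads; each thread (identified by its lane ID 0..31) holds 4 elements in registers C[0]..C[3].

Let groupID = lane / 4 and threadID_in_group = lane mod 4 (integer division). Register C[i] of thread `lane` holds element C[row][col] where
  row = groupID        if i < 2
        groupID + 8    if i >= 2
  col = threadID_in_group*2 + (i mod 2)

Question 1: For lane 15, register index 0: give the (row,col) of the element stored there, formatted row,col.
lane 15⇒15/4=3, 15 mod 4=3
i=0  r:3+0⇒3  c:2·3+0⇒6

3,6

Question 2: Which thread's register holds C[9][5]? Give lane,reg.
6,3

r:9=>grp=1,rB=1  c:5=>tig=2,lo=1
L=1*4+2=6  i=1*2+1=3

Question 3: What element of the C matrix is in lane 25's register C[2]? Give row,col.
lane 25: G=6 (25/4), T=1 (25%4)
i=2: r=6+8=14, c=1*2+0=2

14,2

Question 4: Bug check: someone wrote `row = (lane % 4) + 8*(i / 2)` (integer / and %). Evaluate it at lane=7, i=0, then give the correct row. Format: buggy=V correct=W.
`(lane % 4) + 8*(i / 2)`[7,0]=>3
7: grp=1,tig=3
[0] (1+0,3*2+0) = (1,6)
row: 3 vs 1

buggy=3 correct=1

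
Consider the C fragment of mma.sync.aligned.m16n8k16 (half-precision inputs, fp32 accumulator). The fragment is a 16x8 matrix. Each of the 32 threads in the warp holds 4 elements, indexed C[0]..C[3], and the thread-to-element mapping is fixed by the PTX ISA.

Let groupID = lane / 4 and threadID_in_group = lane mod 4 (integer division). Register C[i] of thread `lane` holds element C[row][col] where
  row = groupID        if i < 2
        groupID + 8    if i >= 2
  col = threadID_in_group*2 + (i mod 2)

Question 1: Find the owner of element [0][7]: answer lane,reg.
3,1

r:0=>grp=0,rB=0  c:7=>tig=3,lo=1
L=0*4+3=3  i=0*2+1=1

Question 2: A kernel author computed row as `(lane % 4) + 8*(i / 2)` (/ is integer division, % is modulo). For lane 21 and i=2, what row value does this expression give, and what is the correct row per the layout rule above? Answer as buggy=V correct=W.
`(lane % 4) + 8*(i / 2)`[21,2]->9
lane 21->21/4=5, 21 mod 4=1
i=2  r:5+8->13  c:2·1+0->2
row: 9 vs 13

buggy=9 correct=13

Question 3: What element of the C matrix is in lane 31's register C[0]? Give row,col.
lane 31⇒31/4=7, 31 mod 4=3
i=0  r:7+0⇒7  c:2·3+0⇒6

7,6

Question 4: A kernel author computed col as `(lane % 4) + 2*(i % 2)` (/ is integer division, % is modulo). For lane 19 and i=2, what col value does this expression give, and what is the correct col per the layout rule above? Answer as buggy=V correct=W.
buggy=3 correct=6

`(lane % 4) + 2*(i % 2)`[19,2]⇒3
lane 19: gr=4 (19/4), th=3 (19%4)
i=2: r=4+8=12, c=3*2+0=6
col: 3 vs 6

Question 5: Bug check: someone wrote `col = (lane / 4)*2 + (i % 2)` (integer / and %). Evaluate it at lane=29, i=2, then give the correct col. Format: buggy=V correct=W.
`(lane / 4)*2 + (i % 2)`[29,2]=>14
lane 29: grp=7 (29/4), tig=1 (29%4)
i=2: r=7+8=15, c=1*2+0=2
col: 14 vs 2

buggy=14 correct=2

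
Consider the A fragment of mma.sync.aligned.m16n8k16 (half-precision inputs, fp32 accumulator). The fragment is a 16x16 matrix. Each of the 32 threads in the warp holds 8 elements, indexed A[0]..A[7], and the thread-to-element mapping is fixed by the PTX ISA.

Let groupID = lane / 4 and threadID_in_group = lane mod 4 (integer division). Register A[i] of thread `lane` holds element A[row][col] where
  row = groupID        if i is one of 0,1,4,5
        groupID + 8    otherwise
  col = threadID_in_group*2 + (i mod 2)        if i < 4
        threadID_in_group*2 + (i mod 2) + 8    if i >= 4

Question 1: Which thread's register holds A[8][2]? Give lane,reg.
r=8→G=0,rhi=1  c=2→chi=0,T=1,p=0
L=0*4+1=1  i=0*4+1*2+0=2

1,2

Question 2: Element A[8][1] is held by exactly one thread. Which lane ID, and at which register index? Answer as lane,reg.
0,3

r=8⇒gr=0,Rb=1  c=1⇒Cb=0,th=0,odd=1
L=0*4+0=0  i=0*4+1*2+1=3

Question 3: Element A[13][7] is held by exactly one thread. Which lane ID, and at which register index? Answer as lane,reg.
23,3

r:13=>grp=5,rB=1  c:7=>cB=0,tig=3,lo=1
L=5*4+3=23  i=0*4+1*2+1=3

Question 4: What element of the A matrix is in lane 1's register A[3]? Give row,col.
8,3

L=1=>grp=1>>2=0, tig=1&3=1
[3]=>row 0+8=8  col 1·2+1+0=3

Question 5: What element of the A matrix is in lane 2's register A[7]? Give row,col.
lane 2: gid=0 (2/4), tid=2 (2%4)
i=7: r=0+8=8, c=2*2+1+8=13

8,13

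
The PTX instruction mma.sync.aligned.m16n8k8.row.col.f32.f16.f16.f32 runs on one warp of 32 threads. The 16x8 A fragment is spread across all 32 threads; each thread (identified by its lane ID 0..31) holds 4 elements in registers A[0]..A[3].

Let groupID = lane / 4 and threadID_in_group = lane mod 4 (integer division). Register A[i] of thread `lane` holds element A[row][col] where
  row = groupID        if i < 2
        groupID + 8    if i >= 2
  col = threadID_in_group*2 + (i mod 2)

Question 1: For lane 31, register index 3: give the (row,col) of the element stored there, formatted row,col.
15,7

L=31=>grp=31>>2=7, tig=31&3=3
[3]=>row 7+8=15  col 3·2+1=7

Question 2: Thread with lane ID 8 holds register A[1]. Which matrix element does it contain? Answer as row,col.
2,1

L=8->g=8>>2=2, t=8&3=0
[1]->row 2+0=2  col 0·2+1=1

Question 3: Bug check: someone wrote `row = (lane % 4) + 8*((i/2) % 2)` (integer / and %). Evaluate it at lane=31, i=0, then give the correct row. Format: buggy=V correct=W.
buggy=3 correct=7

`(lane % 4) + 8*((i/2) % 2)`[31,0]->3
31: gid=7,tid=3
[0] (7+0,3*2+0) = (7,6)
row: 3 vs 7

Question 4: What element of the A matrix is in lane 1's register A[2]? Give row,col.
1: gid=0,tid=1
[2] (0+8,1*2+0) = (8,2)

8,2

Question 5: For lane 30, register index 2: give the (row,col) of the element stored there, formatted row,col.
15,4

L=30->g=30>>2=7, t=30&3=2
[2]->row 7+8=15  col 2·2+0=4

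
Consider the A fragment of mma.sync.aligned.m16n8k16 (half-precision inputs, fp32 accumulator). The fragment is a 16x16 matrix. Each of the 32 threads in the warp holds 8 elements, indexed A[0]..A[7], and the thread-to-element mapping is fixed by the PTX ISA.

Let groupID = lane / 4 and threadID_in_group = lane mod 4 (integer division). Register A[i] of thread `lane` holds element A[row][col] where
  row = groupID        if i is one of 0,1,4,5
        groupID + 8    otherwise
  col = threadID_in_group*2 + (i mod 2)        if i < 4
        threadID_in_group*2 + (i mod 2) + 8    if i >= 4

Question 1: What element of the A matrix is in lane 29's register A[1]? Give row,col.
29: gid=7,tid=1
[1] (7+0,1*2+1+0) = (7,3)

7,3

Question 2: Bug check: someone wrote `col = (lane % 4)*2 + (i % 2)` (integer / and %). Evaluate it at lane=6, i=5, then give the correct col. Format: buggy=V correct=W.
buggy=5 correct=13

`(lane % 4)*2 + (i % 2)`[6,5]=>5
6: grp=1,tig=2
[5] (1+0,2*2+1+8) = (1,13)
col: 5 vs 13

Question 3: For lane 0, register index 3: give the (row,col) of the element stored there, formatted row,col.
L=0->g=0>>2=0, t=0&3=0
[3]->row 0+8=8  col 0·2+1+0=1

8,1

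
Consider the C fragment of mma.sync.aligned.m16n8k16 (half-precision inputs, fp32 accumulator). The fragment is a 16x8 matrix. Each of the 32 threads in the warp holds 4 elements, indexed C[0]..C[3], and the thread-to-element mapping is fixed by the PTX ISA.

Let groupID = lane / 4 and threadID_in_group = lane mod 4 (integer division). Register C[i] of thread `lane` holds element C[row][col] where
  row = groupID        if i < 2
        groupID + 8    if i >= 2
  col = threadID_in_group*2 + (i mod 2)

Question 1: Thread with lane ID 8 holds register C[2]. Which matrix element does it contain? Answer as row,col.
lane 8: G=2 (8/4), T=0 (8%4)
i=2: r=2+8=10, c=0*2+0=0

10,0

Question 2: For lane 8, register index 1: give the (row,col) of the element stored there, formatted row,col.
2,1

8: gr=2,th=0
[1] (2+0,0*2+1) = (2,1)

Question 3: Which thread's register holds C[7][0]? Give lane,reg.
28,0

r=7→G=7,rhi=0  c=0→T=0,p=0
L=7*4+0=28  i=0*2+0=0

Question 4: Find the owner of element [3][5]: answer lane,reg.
r=3⇒gr=3,Rb=0  c=5⇒th=2,odd=1
L=3*4+2=14  i=0*2+1=1

14,1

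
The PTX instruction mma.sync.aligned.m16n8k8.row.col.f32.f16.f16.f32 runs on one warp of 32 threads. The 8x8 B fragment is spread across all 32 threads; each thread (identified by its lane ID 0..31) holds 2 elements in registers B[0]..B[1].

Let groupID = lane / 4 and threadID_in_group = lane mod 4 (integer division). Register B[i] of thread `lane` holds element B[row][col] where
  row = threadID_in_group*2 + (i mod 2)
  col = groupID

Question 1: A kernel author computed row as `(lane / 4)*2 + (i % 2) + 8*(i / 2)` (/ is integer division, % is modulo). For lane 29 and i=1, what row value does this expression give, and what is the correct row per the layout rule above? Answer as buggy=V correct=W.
buggy=15 correct=3

`(lane / 4)*2 + (i % 2) + 8*(i / 2)`[29,1]⇒15
29: gr=7,th=1
[1] (1*2+1,7) = (3,7)
row: 15 vs 3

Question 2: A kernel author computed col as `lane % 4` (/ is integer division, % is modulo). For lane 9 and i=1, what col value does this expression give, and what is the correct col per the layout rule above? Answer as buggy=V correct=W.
buggy=1 correct=2

`lane % 4`[9,1]→1
9: G=2,T=1
[1] (1*2+1,2) = (3,2)
col: 1 vs 2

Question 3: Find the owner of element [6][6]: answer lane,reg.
27,0

c=6⇒gr=6  r=6⇒th=3,odd=0
L=6*4+3=27  i=0=0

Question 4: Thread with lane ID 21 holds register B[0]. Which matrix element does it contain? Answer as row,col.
lane 21=>21/4=5, 21 mod 4=1
i=0  r:2·1+0=>2  c:5

2,5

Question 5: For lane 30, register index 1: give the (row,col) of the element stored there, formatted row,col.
5,7

lane 30→30/4=7, 30 mod 4=2
i=1  r:2·2+1→5  c:7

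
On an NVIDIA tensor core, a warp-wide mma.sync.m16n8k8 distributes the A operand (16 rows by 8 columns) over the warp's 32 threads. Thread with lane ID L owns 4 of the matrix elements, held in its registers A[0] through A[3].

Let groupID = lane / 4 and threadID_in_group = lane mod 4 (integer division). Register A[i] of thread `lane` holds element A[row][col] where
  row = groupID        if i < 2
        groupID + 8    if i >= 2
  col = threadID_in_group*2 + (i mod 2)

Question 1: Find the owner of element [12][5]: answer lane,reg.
18,3

r: 12->gid=4,r8=1  c: 5->tid=2,i&1=1
L=4*4+2=18  i=1*2+1=3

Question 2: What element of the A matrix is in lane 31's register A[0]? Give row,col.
lane 31: g=7 (31/4), t=3 (31%4)
i=0: r=7+0=7, c=3*2+0=6

7,6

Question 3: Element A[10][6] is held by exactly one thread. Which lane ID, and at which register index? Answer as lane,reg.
r=10->g=2,rb=1  c=6->t=3,b0=0
L=2*4+3=11  i=1*2+0=2

11,2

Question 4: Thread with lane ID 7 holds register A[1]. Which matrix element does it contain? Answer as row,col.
7: gr=1,th=3
[1] (1+0,3*2+1) = (1,7)

1,7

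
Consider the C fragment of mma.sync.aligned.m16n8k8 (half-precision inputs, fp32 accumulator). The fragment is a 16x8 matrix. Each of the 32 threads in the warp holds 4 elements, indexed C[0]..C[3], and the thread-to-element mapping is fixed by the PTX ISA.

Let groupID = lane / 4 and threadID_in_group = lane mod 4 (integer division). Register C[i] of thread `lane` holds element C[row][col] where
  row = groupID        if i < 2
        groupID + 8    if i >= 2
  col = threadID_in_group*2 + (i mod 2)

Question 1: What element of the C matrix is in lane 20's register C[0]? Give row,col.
lane 20→20/4=5, 20 mod 4=0
i=0  r:5+0→5  c:2·0+0→0

5,0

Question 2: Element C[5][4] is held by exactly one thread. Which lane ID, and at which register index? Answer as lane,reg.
22,0

r: 5->gid=5,r8=0  c: 4->tid=2,i&1=0
L=5*4+2=22  i=0*2+0=0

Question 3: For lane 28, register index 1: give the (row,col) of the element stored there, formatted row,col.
28: gid=7,tid=0
[1] (7+0,0*2+1) = (7,1)

7,1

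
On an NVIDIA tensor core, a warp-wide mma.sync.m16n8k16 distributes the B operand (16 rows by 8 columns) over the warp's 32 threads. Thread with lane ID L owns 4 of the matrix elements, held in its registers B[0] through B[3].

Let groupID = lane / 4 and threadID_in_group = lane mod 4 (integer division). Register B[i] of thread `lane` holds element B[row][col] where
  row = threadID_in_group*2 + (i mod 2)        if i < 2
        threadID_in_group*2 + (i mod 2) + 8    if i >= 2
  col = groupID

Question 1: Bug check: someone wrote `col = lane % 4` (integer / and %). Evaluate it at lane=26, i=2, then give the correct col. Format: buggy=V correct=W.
buggy=2 correct=6

`lane % 4`[26,2]⇒2
L=26⇒gr=26>>2=6, th=26&3=2
[2]⇒row 2·2+0+8=12  col gr=6
col: 2 vs 6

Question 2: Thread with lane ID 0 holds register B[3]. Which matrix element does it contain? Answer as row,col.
lane 0->0/4=0, 0 mod 4=0
i=3  r:2·0+1+8->9  c:0

9,0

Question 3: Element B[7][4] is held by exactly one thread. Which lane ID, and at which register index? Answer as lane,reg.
c: 4->gid=4  r: 7->r8=0,tid=3,i&1=1
L=4*4+3=19  i=0*2+1=1

19,1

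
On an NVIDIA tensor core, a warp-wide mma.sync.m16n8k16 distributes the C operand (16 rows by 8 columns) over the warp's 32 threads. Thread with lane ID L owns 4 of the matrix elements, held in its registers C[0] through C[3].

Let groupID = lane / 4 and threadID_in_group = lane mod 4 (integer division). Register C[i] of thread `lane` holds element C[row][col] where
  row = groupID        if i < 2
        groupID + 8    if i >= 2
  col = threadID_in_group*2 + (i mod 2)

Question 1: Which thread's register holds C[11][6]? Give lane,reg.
15,2

r: 11->gid=3,r8=1  c: 6->tid=3,i&1=0
L=3*4+3=15  i=1*2+0=2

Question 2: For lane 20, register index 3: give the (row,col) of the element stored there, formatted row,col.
13,1

lane 20: G=5 (20/4), T=0 (20%4)
i=3: r=5+8=13, c=0*2+1=1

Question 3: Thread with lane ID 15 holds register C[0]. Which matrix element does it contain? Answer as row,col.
3,6

15: gr=3,th=3
[0] (3+0,3*2+0) = (3,6)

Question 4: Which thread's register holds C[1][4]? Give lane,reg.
r=1→G=1,rhi=0  c=4→T=2,p=0
L=1*4+2=6  i=0*2+0=0

6,0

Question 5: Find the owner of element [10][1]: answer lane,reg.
r:10=>grp=2,rB=1  c:1=>tig=0,lo=1
L=2*4+0=8  i=1*2+1=3

8,3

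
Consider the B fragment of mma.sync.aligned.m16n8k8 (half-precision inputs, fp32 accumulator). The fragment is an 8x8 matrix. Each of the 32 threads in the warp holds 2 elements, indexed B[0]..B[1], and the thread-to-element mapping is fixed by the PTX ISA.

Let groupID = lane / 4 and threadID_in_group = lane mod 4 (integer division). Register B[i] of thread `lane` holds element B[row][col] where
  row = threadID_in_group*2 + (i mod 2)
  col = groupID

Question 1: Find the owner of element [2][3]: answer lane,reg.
13,0

c=3→G=3  r=2→T=1,p=0
L=3*4+1=13  i=0=0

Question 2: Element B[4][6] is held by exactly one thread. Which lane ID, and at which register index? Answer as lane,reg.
c=6→G=6  r=4→T=2,p=0
L=6*4+2=26  i=0=0

26,0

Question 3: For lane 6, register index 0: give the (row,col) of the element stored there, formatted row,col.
6: grp=1,tig=2
[0] (2*2+0,1) = (4,1)

4,1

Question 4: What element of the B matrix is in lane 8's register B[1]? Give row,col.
8: gr=2,th=0
[1] (0*2+1,2) = (1,2)

1,2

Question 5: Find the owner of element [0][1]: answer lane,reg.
4,0

c:1=>grp=1  r:0=>tig=0,lo=0
L=1*4+0=4  i=0=0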